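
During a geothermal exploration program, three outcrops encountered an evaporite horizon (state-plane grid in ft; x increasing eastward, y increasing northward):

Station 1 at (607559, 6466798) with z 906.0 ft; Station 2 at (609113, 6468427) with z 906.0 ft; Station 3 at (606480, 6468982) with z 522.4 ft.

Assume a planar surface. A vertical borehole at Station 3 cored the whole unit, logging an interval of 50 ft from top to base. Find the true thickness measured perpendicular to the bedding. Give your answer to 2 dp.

Let the plane be z = a·x + b·y + c.
Station 2−Station 1: 1554a + 1629b = 0;  Station 3−Station 1: −1079a + 2184b = −383.6.
Solving gives a = 0.12130, b = −0.11571.
|∇z| = √(a²+b²) = 0.16764, so dip δ = arctan(0.16764) = 9.52°.
True thickness = vertical thickness × cos δ = 50 × cos 9.52° = 49.31 ft.

49.31 ft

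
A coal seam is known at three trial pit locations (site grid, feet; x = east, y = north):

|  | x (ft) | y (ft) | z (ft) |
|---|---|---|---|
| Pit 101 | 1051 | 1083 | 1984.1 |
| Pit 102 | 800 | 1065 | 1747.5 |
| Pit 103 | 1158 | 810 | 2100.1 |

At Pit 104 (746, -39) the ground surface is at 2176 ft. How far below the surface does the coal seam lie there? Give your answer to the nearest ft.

420 ft

Let the plane be z = a·x + b·y + c.
Pit 102−Pit 101: −251a − 18b = −236.6;  Pit 103−Pit 101: 107a − 273b = 116.
Solving gives a = 0.94650, b = −0.05394.
Then c = 1984.1 − a·1051 − b·1083 = 1047.74.
At (746, -39): z_contact = 706.1 + 2.1 + 1047.74 = 1755.9 ft.
Depth below ground = 2176 − 1755.9 = 420 ft.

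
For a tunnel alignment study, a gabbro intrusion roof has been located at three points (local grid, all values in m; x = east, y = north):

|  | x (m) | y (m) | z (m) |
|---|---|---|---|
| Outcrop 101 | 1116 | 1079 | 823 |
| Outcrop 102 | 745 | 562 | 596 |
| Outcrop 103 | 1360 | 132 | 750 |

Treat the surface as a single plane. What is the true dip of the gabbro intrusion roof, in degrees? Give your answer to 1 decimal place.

22.3°

Let the plane be z = a·x + b·y + c.
Outcrop 102−Outcrop 101: −371a − 517b = −227;  Outcrop 103−Outcrop 101: 244a − 947b = −73.
Solving gives a = 0.37117, b = 0.17272.
Gradient magnitude |∇z| = √(a² + b²) = √(0.13777 + 0.02983) = 0.40939.
True dip = arctan(0.40939) = 22.3°, dipping toward WSW (azimuth ≈ 245°).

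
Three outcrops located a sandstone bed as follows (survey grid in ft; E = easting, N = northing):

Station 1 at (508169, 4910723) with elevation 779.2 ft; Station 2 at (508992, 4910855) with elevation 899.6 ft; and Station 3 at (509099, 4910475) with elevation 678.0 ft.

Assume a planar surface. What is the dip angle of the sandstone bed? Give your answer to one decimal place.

Let the plane be z = a·E + b·N + c.
Station 2−Station 1: 823a + 132b = 120.4;  Station 3−Station 1: 930a − 248b = −101.2.
Solving gives a = 0.05048, b = 0.59737.
Gradient magnitude |∇z| = √(a² + b²) = √(0.00255 + 0.35685) = 0.59950.
True dip = arctan(0.59950) = 30.9°, dipping toward S (azimuth ≈ 185°).

30.9°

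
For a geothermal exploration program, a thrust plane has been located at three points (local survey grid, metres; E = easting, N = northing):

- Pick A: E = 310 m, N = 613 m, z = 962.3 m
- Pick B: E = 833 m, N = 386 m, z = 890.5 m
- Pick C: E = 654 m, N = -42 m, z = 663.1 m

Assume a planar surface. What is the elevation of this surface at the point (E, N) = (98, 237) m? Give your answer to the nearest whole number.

758 m

Let the plane be z = a·E + b·N + c.
Pick B−Pick A: 523a − 227b = −71.8;  Pick C−Pick A: 344a − 655b = −299.2.
Solving gives a = 0.07898, b = 0.49828.
Then c = 962.3 − a·310 − b·613 = 632.37.
At (98, 237): z = 7.7 + 118.1 + 632.37 = 758.2 m.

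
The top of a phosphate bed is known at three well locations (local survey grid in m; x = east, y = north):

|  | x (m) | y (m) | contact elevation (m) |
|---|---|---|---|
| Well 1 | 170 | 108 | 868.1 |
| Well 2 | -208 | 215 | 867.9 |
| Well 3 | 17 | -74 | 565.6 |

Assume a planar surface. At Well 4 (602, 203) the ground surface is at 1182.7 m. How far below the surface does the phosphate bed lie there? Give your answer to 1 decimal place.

Two edge vectors: Well 1→Well 2 = (-378, 107, -0.2), Well 1→Well 3 = (-153, -182, -302.5).
Normal n = (Well 1→Well 2) × (Well 1→Well 3) = (-32403.9, -114314.4, 85167).
So ∂z/∂x = −n_x/n_z = 0.38047 and ∂z/∂y = −n_y/n_z = 1.34224.
Intercept c from Well 1: 868.1 − 64.68 − 144.96 = 658.46.
At (602, 203): z_contact = 229.05 + 272.47 + 658.46 = 1159.98 m.
Depth below ground = 1182.7 − 1159.98 = 22.7 m.

22.7 m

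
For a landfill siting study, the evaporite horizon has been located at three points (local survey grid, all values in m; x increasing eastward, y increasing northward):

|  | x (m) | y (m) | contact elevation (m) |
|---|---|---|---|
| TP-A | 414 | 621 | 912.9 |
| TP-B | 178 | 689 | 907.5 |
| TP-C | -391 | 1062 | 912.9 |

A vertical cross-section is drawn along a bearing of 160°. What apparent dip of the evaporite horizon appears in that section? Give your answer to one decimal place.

3.8°

Let the plane be z = a·x + b·y + c.
TP-B−TP-A: −236a + 68b = −5.4;  TP-C−TP-A: −805a + 441b = 0.
Solving gives a = 0.04827, b = 0.08811.
Unit vector along 160° is (sin 160°, cos 160°) = (0.3420, -0.9397).
Slope in that direction = a·(0.3420) + b·(-0.9397) = −0.06629.
Apparent dip = arctan|0.06629| = 3.8° (true dip is 5.7°, so apparent ≤ true as expected).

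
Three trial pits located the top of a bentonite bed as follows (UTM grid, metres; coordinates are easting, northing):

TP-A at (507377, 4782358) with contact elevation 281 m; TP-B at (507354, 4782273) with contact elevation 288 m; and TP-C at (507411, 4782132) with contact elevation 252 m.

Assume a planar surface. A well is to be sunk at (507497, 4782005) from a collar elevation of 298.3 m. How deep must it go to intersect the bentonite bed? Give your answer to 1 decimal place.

96.1 m

Two edge vectors: TP-A→TP-B = (-23, -85, 7), TP-A→TP-C = (34, -226, -29).
Normal n = (TP-A→TP-B) × (TP-A→TP-C) = (4047, -429, 8088).
So ∂z/∂easting = −n_x/n_z = −0.500370920 and ∂z/∂northing = −n_y/n_z = 0.053041543.
Intercept c from TP-A: 281 + 253876.70 − 253663.65 = 494.05.
At (507497, 4782005): z_contact = −253936.74 + 253644.92 + 494.05 = 202.23 m.
Depth below ground = 298.3 − 202.23 = 96.1 m.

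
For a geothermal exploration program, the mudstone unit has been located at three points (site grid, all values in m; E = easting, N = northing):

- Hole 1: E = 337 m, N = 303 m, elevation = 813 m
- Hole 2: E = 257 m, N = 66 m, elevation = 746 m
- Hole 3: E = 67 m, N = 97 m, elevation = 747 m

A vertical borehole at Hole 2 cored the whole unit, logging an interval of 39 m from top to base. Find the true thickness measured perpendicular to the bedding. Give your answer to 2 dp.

37.63 m

Let the plane be z = a·E + b·N + c.
Hole 2−Hole 1: −80a − 237b = −67;  Hole 3−Hole 1: −270a − 206b = −66.
Solving gives a = 0.03873, b = 0.26963.
|∇z| = √(a²+b²) = 0.27239, so dip δ = arctan(0.27239) = 15.24°.
True thickness = vertical thickness × cos δ = 39 × cos 15.24° = 37.63 m.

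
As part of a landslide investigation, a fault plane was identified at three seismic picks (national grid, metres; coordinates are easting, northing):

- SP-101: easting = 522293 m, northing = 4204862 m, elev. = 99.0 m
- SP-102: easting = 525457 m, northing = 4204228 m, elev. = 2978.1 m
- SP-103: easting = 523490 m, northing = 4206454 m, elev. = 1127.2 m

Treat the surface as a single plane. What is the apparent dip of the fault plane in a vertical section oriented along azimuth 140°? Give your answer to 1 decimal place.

Two edge vectors: SP-101→SP-102 = (3164, -634, 2879.1), SP-101→SP-103 = (1197, 1592, 1028.2).
Normal n = (SP-101→SP-102) × (SP-101→SP-103) = (-5235406, 193057.9, 5795986).
So ∂z/∂easting = −n_x/n_z = 0.90328 and ∂z/∂northing = −n_y/n_z = −0.03331.
Unit vector along 140° is (sin 140°, cos 140°) = (0.6428, -0.7660).
Slope in that direction = a·(0.6428) + b·(-0.7660) = 0.60613.
Apparent dip = arctan|0.60613| = 31.2° (true dip is 42.1°, so apparent ≤ true as expected).

31.2°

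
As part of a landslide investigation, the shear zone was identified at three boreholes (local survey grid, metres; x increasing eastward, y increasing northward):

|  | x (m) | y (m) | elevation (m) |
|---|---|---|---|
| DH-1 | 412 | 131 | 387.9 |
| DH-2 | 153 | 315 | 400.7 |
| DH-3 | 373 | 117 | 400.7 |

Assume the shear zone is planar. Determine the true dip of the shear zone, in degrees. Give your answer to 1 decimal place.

Let the plane be z = a·x + b·y + c.
DH-2−DH-1: −259a + 184b = 12.8;  DH-3−DH-1: −39a − 14b = 12.8.
Solving gives a = −0.23462, b = −0.26069.
Gradient magnitude |∇z| = √(a² + b²) = √(0.05505 + 0.06796) = 0.35073.
True dip = arctan(0.35073) = 19.3°, dipping toward NE (azimuth ≈ 042°).

19.3°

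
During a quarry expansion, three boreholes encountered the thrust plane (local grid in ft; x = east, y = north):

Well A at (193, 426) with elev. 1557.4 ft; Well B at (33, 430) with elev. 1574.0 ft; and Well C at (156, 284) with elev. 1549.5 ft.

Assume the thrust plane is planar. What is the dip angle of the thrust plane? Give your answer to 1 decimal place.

Two edge vectors: Well A→Well B = (-160, 4, 16.6), Well A→Well C = (-37, -142, -7.9).
Normal n = (Well A→Well B) × (Well A→Well C) = (2325.6, -1878.2, 22868).
So ∂z/∂x = −n_x/n_z = −0.10170 and ∂z/∂y = −n_y/n_z = 0.08213.
Gradient magnitude |∇z| = √(a² + b²) = √(0.01034 + 0.00675) = 0.13072.
True dip = arctan(0.13072) = 7.4°, dipping toward SE (azimuth ≈ 129°).

7.4°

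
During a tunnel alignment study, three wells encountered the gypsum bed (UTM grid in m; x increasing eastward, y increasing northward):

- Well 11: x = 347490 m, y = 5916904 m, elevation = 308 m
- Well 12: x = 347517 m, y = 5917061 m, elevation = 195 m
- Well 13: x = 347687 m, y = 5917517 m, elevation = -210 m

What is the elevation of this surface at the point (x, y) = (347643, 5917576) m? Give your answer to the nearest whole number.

Two edge vectors: Well 11→Well 12 = (27, 157, -113), Well 11→Well 13 = (197, 613, -518).
Normal n = (Well 11→Well 12) × (Well 11→Well 13) = (-12057, -8275, -14378).
So ∂z/∂x = −n_x/n_z = −0.83857282 and ∂z/∂y = −n_y/n_z = −0.57553206.
Intercept c from Well 11: 308 + 291395.67 + 3405367.96 = 3697071.63.
At (347643, 5917576): z = −291524.0 − 3405754.7 + 3697071.63 = -207.1 m.

-207 m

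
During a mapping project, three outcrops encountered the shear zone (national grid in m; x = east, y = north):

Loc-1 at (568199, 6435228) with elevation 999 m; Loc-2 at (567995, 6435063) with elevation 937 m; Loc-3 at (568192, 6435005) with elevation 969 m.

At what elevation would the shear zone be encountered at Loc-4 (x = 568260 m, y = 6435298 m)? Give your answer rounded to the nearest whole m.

Two edge vectors: Loc-1→Loc-2 = (-204, -165, -62), Loc-1→Loc-3 = (-7, -223, -30).
Normal n = (Loc-1→Loc-2) × (Loc-1→Loc-3) = (-8876, -5686, 44337).
So ∂z/∂x = −n_x/n_z = 0.20019397 and ∂z/∂y = −n_y/n_z = 0.12824503.
Intercept c from Loc-1: 999 − 113750.01 − 825286.02 = −938037.04.
At (568260, 6435298): z = 113762.2 + 825295.0 − 938037.04 = 1020.2 m.

1020 m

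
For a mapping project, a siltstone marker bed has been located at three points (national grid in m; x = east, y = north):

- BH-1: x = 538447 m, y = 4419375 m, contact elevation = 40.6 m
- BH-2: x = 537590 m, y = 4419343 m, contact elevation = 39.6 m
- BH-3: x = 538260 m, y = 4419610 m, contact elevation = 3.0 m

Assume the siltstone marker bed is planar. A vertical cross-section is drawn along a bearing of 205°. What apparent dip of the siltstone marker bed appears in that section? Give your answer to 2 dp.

Let the plane be z = a·x + b·y + c.
BH-2−BH-1: −857a − 32b = −1;  BH-3−BH-1: −187a + 235b = −37.6.
Solving gives a = 0.00694, b = −0.15448.
Unit vector along 205° is (sin 205°, cos 205°) = (-0.4226, -0.9063).
Slope in that direction = a·(-0.4226) + b·(-0.9063) = 0.13708.
Apparent dip = arctan|0.13708| = 7.81° (true dip is 8.8°, so apparent ≤ true as expected).

7.81°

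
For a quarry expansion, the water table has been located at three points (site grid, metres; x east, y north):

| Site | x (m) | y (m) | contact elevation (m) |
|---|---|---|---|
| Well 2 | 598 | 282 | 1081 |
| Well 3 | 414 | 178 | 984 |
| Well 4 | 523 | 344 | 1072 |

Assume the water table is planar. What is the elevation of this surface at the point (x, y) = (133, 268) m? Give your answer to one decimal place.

908.7 m

Let the plane be z = a·x + b·y + c.
Well 3−Well 2: −184a − 104b = −97;  Well 4−Well 2: −75a + 62b = −9.
Solving gives a = 0.36183, b = 0.29253.
Then c = 1081 − a·598 − b·282 = 782.13.
At (133, 268): z = 48.1 + 78.4 + 782.13 = 908.7 m.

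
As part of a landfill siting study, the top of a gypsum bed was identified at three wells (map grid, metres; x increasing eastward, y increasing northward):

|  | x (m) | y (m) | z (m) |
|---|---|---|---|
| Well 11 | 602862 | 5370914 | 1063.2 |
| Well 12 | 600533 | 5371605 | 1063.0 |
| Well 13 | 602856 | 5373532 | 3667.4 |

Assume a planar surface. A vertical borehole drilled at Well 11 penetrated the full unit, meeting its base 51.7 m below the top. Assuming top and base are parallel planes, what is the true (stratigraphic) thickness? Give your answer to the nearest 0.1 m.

Let the plane be z = a·x + b·y + c.
Well 12−Well 11: −2329a + 691b = −0.2;  Well 13−Well 11: −6a + 2618b = 2604.2.
Solving gives a = 0.29542, b = 0.99541.
|∇z| = √(a²+b²) = 1.03832, so dip δ = arctan(1.03832) = 46.08°.
True thickness = vertical thickness × cos δ = 51.7 × cos 46.08° = 35.9 m.

35.9 m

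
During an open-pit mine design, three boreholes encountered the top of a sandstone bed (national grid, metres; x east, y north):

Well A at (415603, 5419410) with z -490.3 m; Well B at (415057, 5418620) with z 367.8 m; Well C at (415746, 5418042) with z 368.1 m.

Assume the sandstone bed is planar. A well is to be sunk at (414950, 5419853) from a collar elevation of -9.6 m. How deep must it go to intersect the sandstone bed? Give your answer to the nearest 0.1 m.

408.9 m

Let the plane be z = a·x + b·y + c.
Well B−Well A: −546a − 790b = 858.1;  Well C−Well A: 143a − 1368b = 858.4.
Solving gives a = −0.576515819, b = −0.687749826.
Then c = -490.3 − a·415603 − b·5419410 = 3966309.69.
At (414950, 5419853): z_contact = −239225.24 − 3727502.96 + 3966309.69 = -418.51 m.
Depth below ground = -9.6 − (-418.51) = 408.9 m.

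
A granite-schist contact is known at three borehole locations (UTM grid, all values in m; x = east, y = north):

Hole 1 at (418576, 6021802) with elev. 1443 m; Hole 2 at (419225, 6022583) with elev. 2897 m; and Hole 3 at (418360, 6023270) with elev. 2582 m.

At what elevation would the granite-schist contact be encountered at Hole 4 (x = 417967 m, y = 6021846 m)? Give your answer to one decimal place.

Let the plane be z = a·x + b·y + c.
Hole 2−Hole 1: 649a + 781b = 1454;  Hole 3−Hole 1: −216a + 1468b = 1139.
Solving gives a = 1.110114069, b = 0.939226593.
Then c = 1443 − a·418576 − b·6021802 = −6119060.68.
At (417967, 6021846): z = 463991.0 + 5655877.9 − 6119060.68 = 808.3 m.

808.3 m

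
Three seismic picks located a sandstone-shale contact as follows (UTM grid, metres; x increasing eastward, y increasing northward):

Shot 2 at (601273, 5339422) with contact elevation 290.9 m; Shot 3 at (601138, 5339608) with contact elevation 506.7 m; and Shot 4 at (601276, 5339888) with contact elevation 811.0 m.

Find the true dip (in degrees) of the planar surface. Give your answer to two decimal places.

Two edge vectors: Shot 2→Shot 3 = (-135, 186, 215.8), Shot 2→Shot 4 = (3, 466, 520.1).
Normal n = (Shot 2→Shot 3) × (Shot 2→Shot 4) = (-3824.2, 70860.9, -63468).
So ∂z/∂x = −n_x/n_z = −0.06025 and ∂z/∂y = −n_y/n_z = 1.11648.
Gradient magnitude |∇z| = √(a² + b²) = √(0.00363 + 1.24653) = 1.11811.
True dip = arctan(1.11811) = 48.19°, dipping toward S (azimuth ≈ 177°).

48.19°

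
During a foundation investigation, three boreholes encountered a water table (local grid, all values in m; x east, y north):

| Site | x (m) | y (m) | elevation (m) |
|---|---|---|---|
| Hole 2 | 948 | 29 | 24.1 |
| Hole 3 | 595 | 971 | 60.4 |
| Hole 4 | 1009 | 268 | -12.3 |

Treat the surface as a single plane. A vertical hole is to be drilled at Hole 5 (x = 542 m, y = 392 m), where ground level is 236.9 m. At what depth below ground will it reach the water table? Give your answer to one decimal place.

Two edge vectors: Hole 2→Hole 3 = (-353, 942, 36.3), Hole 2→Hole 4 = (61, 239, -36.4).
Normal n = (Hole 2→Hole 3) × (Hole 2→Hole 4) = (-42964.5, -10634.9, -141829).
So ∂z/∂x = −n_x/n_z = −0.302932 and ∂z/∂y = −n_y/n_z = −0.074984.
Intercept c from Hole 2: 24.1 + 287.18 + 2.17 = 313.45.
At (542, 392): z_contact = −164.19 − 29.39 + 313.45 = 119.87 m.
Depth below ground = 236.9 − 119.87 = 117.0 m.

117.0 m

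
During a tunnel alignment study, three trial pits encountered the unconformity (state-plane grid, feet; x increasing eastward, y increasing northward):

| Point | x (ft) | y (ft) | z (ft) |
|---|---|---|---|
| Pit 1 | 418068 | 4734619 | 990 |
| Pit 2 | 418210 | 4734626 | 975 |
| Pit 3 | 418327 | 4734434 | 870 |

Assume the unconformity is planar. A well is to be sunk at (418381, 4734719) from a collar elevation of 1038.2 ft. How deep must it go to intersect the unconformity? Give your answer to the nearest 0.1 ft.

Let the plane be z = a·x + b·y + c.
Pit 2−Pit 1: 142a + 7b = −15;  Pit 3−Pit 1: 259a − 185b = −120.
Solving gives a = −0.128725564, b = 0.468432860.
Then c = 990 − a·418068 − b·4734619 = −2163045.08.
At (418381, 4734719): z_contact = −53856.33 + 2217897.96 − 2163045.08 = 996.55 ft.
Depth below ground = 1038.2 − 996.55 = 41.6 ft.

41.6 ft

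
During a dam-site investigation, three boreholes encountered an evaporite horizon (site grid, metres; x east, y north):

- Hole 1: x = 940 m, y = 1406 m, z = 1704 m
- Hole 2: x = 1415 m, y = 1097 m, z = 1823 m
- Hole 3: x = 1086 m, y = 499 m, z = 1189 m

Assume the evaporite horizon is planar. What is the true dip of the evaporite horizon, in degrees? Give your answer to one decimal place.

Let the plane be z = a·x + b·y + c.
Hole 2−Hole 1: 475a − 309b = 119;  Hole 3−Hole 1: 146a − 907b = −515.
Solving gives a = 0.69240, b = 0.67926.
Gradient magnitude |∇z| = √(a² + b²) = √(0.47942 + 0.46140) = 0.96996.
True dip = arctan(0.96996) = 44.1°, dipping toward SW (azimuth ≈ 226°).

44.1°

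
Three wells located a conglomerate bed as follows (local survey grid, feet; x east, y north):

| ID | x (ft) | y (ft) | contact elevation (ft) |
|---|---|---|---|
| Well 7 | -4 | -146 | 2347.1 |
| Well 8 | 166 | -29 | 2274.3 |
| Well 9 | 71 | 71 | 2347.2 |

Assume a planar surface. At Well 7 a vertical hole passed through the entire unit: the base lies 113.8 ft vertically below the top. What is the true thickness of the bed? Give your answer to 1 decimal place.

97.8 ft

Let the plane be z = a·x + b·y + c.
Well 8−Well 7: 170a + 117b = −72.8;  Well 9−Well 7: 75a + 217b = 0.1.
Solving gives a = −0.56231, b = 0.19481.
|∇z| = √(a²+b²) = 0.59510, so dip δ = arctan(0.59510) = 30.76°.
True thickness = vertical thickness × cos δ = 113.8 × cos 30.76° = 97.8 ft.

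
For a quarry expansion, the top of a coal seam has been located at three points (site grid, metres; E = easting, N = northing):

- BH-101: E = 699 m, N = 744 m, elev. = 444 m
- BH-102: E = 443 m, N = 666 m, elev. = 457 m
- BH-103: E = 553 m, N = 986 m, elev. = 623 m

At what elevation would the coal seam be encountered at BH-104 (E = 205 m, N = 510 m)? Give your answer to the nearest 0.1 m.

419.1 m

Let the plane be z = a·E + b·N + c.
BH-102−BH-101: −256a − 78b = 13;  BH-103−BH-101: −146a + 242b = 179.
Solving gives a = −0.23327, b = 0.59894.
Then c = 444 − a·699 − b·744 = 161.45.
At (205, 510): z = −47.8 + 305.5 + 161.45 = 419.1 m.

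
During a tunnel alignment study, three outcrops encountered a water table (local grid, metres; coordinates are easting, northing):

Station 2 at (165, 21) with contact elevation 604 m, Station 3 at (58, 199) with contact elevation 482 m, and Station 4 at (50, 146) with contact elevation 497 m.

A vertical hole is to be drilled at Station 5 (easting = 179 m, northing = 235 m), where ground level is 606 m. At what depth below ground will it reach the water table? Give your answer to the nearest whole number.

72 m

Let the plane be z = a·easting + b·northing + c.
Station 3−Station 2: −107a + 178b = −122;  Station 4−Station 2: −115a + 125b = −107.
Solving gives a = 0.53502, b = −0.36378.
Then c = 604 − a·165 − b·21 = 523.36.
At (179, 235): z_contact = 95.8 − 85.5 + 523.36 = 533.6 m.
Depth below ground = 606 − 533.6 = 72 m.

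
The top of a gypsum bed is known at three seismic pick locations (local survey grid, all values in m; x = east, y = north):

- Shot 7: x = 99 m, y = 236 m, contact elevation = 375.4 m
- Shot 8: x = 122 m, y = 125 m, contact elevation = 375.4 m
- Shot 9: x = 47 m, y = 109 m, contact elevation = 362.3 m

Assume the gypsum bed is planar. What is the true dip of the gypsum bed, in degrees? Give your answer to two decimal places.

Two edge vectors: Shot 7→Shot 8 = (23, -111, 0), Shot 7→Shot 9 = (-52, -127, -13.1).
Normal n = (Shot 7→Shot 8) × (Shot 7→Shot 9) = (1454.1, 301.3, -8693).
So ∂z/∂x = −n_x/n_z = 0.16727 and ∂z/∂y = −n_y/n_z = 0.03466.
Gradient magnitude |∇z| = √(a² + b²) = √(0.02798 + 0.00120) = 0.17083.
True dip = arctan(0.17083) = 9.69°, dipping toward WSW (azimuth ≈ 258°).

9.69°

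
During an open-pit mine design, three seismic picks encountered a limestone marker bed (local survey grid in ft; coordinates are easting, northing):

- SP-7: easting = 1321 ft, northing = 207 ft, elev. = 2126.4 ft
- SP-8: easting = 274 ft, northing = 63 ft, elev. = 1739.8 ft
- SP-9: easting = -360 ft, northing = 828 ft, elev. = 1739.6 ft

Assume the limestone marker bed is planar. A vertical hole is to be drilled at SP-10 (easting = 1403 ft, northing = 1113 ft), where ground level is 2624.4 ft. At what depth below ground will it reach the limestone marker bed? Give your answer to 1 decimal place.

Let the plane be z = a·easting + b·northing + c.
SP-8−SP-7: −1047a − 144b = −386.6;  SP-9−SP-7: −1681a + 621b = −386.8.
Solving gives a = 0.331496, b = 0.274469.
Then c = 2126.4 − a·1321 − b·207 = 1631.68.
At (1403, 1113): z_contact = 465.09 + 305.48 + 1631.68 = 2402.25 ft.
Depth below ground = 2624.4 − 2402.25 = 222.1 ft.

222.1 ft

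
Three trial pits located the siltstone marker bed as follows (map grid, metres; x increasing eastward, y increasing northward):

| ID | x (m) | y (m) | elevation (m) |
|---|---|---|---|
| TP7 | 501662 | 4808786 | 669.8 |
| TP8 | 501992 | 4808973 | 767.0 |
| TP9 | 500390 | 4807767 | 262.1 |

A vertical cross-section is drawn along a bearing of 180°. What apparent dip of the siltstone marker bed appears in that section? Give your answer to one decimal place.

6.3°

Let the plane be z = a·x + b·y + c.
TP8−TP7: 330a + 187b = 97.2;  TP9−TP7: −1272a − 1019b = −407.7.
Solving gives a = 0.23176, b = 0.11079.
Unit vector along 180° is (sin 180°, cos 180°) = (0.0000, -1.0000).
Slope in that direction = a·(0.0000) + b·(-1.0000) = −0.11079.
Apparent dip = arctan|0.11079| = 6.3° (true dip is 14.4°, so apparent ≤ true as expected).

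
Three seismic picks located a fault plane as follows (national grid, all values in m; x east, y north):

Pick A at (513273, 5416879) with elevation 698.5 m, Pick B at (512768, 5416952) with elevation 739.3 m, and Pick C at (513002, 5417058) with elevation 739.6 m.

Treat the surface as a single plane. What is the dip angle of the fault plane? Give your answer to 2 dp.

8.55°

Let the plane be z = a·x + b·y + c.
Pick B−Pick A: −505a + 73b = 40.8;  Pick C−Pick A: −271a + 179b = 41.1.
Solving gives a = −0.06094, b = 0.13735.
Gradient magnitude |∇z| = √(a² + b²) = √(0.00371 + 0.01887) = 0.15026.
True dip = arctan(0.15026) = 8.55°, dipping toward SSE (azimuth ≈ 156°).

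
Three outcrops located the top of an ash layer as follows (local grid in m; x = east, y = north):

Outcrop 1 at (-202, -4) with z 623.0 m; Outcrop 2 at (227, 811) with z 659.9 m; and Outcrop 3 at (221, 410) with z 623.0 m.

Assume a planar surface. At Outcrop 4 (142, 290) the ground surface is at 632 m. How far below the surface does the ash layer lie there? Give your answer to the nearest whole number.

13 m

Let the plane be z = a·x + b·y + c.
Outcrop 2−Outcrop 1: 429a + 815b = 36.9;  Outcrop 3−Outcrop 1: 423a + 414b = 0.
Solving gives a = −0.09140, b = 0.09339.
Then c = 623 − a·-202 − b·-4 = 604.91.
At (142, 290): z_contact = −13.0 + 27.1 + 604.91 = 619.0 m.
Depth below ground = 632 − 619.0 = 13 m.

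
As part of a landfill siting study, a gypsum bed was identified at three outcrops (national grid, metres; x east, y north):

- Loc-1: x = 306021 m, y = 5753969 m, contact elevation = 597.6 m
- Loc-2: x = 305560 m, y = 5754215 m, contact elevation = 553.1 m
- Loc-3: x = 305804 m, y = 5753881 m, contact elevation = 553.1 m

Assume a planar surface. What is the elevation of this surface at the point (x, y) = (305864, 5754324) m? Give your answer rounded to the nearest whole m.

Two edge vectors: Loc-1→Loc-2 = (-461, 246, -44.5), Loc-1→Loc-3 = (-217, -88, -44.5).
Normal n = (Loc-1→Loc-2) × (Loc-1→Loc-3) = (-14863, -10858, 93950).
So ∂z/∂x = −n_x/n_z = 0.15820117 and ∂z/∂y = −n_y/n_z = 0.11557211.
Intercept c from Loc-1: 597.6 − 48412.88 − 664998.35 = −712813.63.
At (305864, 5754324): z = 48388.0 + 665039.4 − 712813.63 = 613.8 m.

614 m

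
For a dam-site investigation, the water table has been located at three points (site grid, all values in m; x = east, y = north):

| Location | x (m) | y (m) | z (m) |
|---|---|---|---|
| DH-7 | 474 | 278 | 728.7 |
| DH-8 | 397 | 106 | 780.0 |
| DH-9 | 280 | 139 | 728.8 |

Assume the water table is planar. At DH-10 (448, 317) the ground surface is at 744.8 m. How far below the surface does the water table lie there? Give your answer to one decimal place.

Two edge vectors: DH-7→DH-8 = (-77, -172, 51.3), DH-7→DH-9 = (-194, -139, 0.1).
Normal n = (DH-7→DH-8) × (DH-7→DH-9) = (7113.5, -9944.5, -22665).
So ∂z/∂x = −n_x/n_z = 0.31385 and ∂z/∂y = −n_y/n_z = −0.43876.
Intercept c from DH-7: 728.7 − 148.77 + 121.98 = 701.91.
At (448, 317): z_contact = 140.61 − 139.09 + 701.91 = 703.43 m.
Depth below ground = 744.8 − 703.43 = 41.4 m.

41.4 m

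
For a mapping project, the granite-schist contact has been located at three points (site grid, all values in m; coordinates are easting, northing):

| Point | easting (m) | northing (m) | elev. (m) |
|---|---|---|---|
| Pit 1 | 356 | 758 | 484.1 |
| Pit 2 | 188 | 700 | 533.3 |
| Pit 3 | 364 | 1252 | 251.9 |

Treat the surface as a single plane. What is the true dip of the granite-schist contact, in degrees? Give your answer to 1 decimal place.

Two edge vectors: Pit 1→Pit 2 = (-168, -58, 49.2), Pit 1→Pit 3 = (8, 494, -232.2).
Normal n = (Pit 1→Pit 2) × (Pit 1→Pit 3) = (-10837.2, -38616, -82528).
So ∂z/∂easting = −n_x/n_z = −0.13132 and ∂z/∂northing = −n_y/n_z = −0.46791.
Gradient magnitude |∇z| = √(a² + b²) = √(0.01724 + 0.21894) = 0.48599.
True dip = arctan(0.48599) = 25.9°, dipping toward NNE (azimuth ≈ 016°).

25.9°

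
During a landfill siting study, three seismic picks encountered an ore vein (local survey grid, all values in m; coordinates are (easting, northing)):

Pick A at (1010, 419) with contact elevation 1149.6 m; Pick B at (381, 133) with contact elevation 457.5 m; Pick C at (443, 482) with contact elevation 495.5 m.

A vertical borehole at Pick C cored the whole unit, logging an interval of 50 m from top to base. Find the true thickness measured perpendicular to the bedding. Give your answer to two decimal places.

32.86 m

Two edge vectors: Pick A→Pick B = (-629, -286, -692.1), Pick A→Pick C = (-567, 63, -654.1).
Normal n = (Pick A→Pick B) × (Pick A→Pick C) = (230674.9, -19008.2, -201789).
So ∂z/∂E = −n_x/n_z = 1.14315 and ∂z/∂N = −n_y/n_z = −0.09420.
|∇z| = √(a²+b²) = 1.14702, so dip δ = arctan(1.14702) = 48.92°.
True thickness = vertical thickness × cos δ = 50 × cos 48.92° = 32.86 m.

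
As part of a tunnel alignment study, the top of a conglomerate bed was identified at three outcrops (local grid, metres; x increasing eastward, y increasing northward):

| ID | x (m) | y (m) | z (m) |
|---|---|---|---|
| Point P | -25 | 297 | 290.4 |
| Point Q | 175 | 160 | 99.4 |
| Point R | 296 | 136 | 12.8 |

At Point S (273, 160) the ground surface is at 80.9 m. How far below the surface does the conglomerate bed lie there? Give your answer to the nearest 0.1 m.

42.1 m

Let the plane be z = a·x + b·y + c.
Point Q−Point P: 200a − 137b = −191;  Point R−Point P: 321a − 161b = −277.6.
Solving gives a = −0.61817, b = 0.49172.
Then c = 290.4 − a·-25 − b·297 = 128.90.
At (273, 160): z_contact = −168.76 + 78.68 + 128.90 = 38.82 m.
Depth below ground = 80.9 − 38.82 = 42.1 m.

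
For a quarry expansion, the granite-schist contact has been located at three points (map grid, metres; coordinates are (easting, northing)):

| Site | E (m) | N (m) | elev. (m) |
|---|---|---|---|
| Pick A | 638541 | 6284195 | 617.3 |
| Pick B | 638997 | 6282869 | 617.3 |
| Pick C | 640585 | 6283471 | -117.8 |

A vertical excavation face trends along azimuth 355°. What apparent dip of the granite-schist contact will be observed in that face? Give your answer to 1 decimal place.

6.0°

Let the plane be z = a·E + b·N + c.
Pick B−Pick A: 456a − 1326b = 0;  Pick C−Pick A: 2044a − 724b = −735.1.
Solving gives a = −0.40952, b = −0.14083.
Unit vector along 355° is (sin 355°, cos 355°) = (-0.0872, 0.9962).
Slope in that direction = a·(-0.0872) + b·(0.9962) = −0.10460.
Apparent dip = arctan|0.10460| = 6.0° (true dip is 23.4°, so apparent ≤ true as expected).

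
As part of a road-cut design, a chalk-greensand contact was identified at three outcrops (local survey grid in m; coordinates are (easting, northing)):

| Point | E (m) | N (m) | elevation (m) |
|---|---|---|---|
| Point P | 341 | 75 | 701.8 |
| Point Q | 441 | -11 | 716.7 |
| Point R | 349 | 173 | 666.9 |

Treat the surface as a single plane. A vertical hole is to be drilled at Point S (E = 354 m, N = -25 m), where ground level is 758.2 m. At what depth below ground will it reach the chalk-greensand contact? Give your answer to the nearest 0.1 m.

Let the plane be z = a·E + b·N + c.
Point Q−Point P: 100a − 86b = 14.9;  Point R−Point P: 8a + 98b = −34.9.
Solving gives a = −0.14695, b = −0.34413.
Then c = 701.8 − a·341 − b·75 = 777.72.
At (354, -25): z_contact = −52.02 + 8.60 + 777.72 = 734.30 m.
Depth below ground = 758.2 − 734.30 = 23.9 m.

23.9 m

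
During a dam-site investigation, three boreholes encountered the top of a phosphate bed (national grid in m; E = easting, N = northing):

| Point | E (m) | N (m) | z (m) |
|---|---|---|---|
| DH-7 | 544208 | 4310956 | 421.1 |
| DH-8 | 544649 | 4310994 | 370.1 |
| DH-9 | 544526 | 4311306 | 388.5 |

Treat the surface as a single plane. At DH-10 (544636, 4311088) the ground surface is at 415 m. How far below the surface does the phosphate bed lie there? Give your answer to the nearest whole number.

42 m

Let the plane be z = a·E + b·N + c.
DH-8−DH-7: 441a + 38b = −51;  DH-9−DH-7: 318a + 350b = −32.6.
Solving gives a = −0.11676156, b = 0.01294336.
Then c = 421.1 − a·544208 − b·4310956 = 8165.42.
At (544636, 4311088): z_contact = −63592.5 + 55800.0 + 8165.42 = 372.8 m.
Depth below ground = 415 − 372.8 = 42 m.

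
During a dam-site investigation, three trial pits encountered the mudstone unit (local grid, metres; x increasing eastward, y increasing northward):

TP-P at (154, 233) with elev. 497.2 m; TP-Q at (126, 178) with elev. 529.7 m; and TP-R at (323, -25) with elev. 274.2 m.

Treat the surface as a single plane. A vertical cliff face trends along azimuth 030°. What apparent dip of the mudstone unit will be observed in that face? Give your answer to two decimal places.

30.35°

Let the plane be z = a·x + b·y + c.
TP-Q−TP-P: −28a − 55b = 32.5;  TP-R−TP-P: 169a − 258b = −223.
Solving gives a = −1.25008, b = 0.04549.
Unit vector along 030° is (sin 30°, cos 30°) = (0.5000, 0.8660).
Slope in that direction = a·(0.5000) + b·(0.8660) = −0.58564.
Apparent dip = arctan|0.58564| = 30.35° (true dip is 51.4°, so apparent ≤ true as expected).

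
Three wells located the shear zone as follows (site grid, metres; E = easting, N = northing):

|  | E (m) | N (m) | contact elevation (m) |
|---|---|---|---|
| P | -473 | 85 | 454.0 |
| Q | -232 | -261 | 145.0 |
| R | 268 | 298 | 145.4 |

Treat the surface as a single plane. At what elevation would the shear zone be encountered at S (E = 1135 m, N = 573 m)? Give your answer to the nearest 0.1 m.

-202.7 m

Two edge vectors: P→Q = (241, -346, -309), P→R = (741, 213, -308.6).
Normal n = (P→Q) × (P→R) = (172592.6, -154596.4, 307719).
So ∂z/∂E = −n_x/n_z = −0.560877 and ∂z/∂N = −n_y/n_z = 0.502395.
Intercept c from P: 454 − 265.29 − 42.70 = 146.00.
At (1135, 573): z = −636.6 + 287.9 + 146.00 = -202.7 m.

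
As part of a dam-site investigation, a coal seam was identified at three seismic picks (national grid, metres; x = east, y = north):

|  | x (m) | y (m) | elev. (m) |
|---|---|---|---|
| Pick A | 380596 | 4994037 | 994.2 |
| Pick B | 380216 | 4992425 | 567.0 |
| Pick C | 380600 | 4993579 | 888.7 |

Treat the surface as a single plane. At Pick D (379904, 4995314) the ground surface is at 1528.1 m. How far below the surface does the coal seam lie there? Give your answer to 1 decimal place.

336.3 m

Two edge vectors: Pick A→Pick B = (-380, -1612, -427.2), Pick A→Pick C = (4, -458, -105.5).
Normal n = (Pick A→Pick B) × (Pick A→Pick C) = (-25591.6, -41798.8, 180488).
So ∂z/∂x = −n_x/n_z = 0.141791144 and ∂z/∂y = −n_y/n_z = 0.231587696.
Intercept c from Pick A: 994.2 − 53965.14 − 1156557.52 = −1209528.46.
At (379904, 4995314): z_contact = 53867.02 + 1156853.26 − 1209528.46 = 1191.82 m.
Depth below ground = 1528.1 − 1191.82 = 336.3 m.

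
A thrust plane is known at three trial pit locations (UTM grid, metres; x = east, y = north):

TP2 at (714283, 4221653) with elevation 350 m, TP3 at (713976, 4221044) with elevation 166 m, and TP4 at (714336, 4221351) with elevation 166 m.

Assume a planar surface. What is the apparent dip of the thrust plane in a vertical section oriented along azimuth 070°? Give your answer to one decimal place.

Two edge vectors: TP2→TP3 = (-307, -609, -184), TP2→TP4 = (53, -302, -184).
Normal n = (TP2→TP3) × (TP2→TP4) = (56488, -66240, 124991).
So ∂z/∂x = −n_x/n_z = −0.45194 and ∂z/∂y = −n_y/n_z = 0.52996.
Unit vector along 070° is (sin 70°, cos 70°) = (0.9397, 0.3420).
Slope in that direction = a·(0.9397) + b·(0.3420) = −0.24343.
Apparent dip = arctan|0.24343| = 13.7° (true dip is 34.9°, so apparent ≤ true as expected).

13.7°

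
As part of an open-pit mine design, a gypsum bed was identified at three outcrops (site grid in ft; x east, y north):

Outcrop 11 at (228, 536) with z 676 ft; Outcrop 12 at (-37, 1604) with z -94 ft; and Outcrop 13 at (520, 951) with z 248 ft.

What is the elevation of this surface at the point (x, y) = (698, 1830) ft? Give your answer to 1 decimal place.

-514.9 ft

Let the plane be z = a·x + b·y + c.
Outcrop 12−Outcrop 11: −265a + 1068b = −770;  Outcrop 13−Outcrop 11: 292a + 415b = −428.
Solving gives a = −0.326088, b = −0.801885.
Then c = 676 − a·228 − b·536 = 1180.16.
At (698, 1830): z = −227.6 − 1467.4 + 1180.16 = -514.9 ft.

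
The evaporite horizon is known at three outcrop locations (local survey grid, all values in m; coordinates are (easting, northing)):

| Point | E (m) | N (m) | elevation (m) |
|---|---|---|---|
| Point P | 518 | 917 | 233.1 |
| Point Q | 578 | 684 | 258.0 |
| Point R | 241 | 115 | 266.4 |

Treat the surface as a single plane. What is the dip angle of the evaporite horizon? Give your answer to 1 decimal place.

7.6°

Two edge vectors: Point P→Point Q = (60, -233, 24.9), Point P→Point R = (-277, -802, 33.3).
Normal n = (Point P→Point Q) × (Point P→Point R) = (12210.9, -8895.3, -112661).
So ∂z/∂E = −n_x/n_z = 0.10839 and ∂z/∂N = −n_y/n_z = −0.07896.
Gradient magnitude |∇z| = √(a² + b²) = √(0.01175 + 0.00623) = 0.13410.
True dip = arctan(0.13410) = 7.6°, dipping toward NW (azimuth ≈ 306°).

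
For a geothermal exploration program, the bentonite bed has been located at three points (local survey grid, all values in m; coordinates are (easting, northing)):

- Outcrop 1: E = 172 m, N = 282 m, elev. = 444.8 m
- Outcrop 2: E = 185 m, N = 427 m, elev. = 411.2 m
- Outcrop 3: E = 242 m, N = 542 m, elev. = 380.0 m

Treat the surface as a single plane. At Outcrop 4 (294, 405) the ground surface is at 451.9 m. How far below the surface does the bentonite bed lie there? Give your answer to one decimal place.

Let the plane be z = a·E + b·N + c.
Outcrop 2−Outcrop 1: 13a + 145b = −33.6;  Outcrop 3−Outcrop 1: 70a + 260b = −64.8.
Solving gives a = −0.09749, b = −0.22298.
Then c = 444.8 − a·172 − b·282 = 524.45.
At (294, 405): z_contact = −28.66 − 90.31 + 524.45 = 405.48 m.
Depth below ground = 451.9 − 405.48 = 46.4 m.

46.4 m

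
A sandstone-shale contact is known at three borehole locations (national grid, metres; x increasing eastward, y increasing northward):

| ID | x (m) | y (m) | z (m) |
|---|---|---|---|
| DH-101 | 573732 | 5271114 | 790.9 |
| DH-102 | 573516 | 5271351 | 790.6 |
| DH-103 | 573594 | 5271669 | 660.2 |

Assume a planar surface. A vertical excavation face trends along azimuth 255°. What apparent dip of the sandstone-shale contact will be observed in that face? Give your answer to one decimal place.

23.0°

Two edge vectors: DH-101→DH-102 = (-216, 237, -0.3), DH-101→DH-103 = (-138, 555, -130.7).
Normal n = (DH-101→DH-102) × (DH-101→DH-103) = (-30809.4, -28189.8, -87174).
So ∂z/∂x = −n_x/n_z = −0.35342 and ∂z/∂y = −n_y/n_z = −0.32337.
Unit vector along 255° is (sin 255°, cos 255°) = (-0.9659, -0.2588).
Slope in that direction = a·(-0.9659) + b·(-0.2588) = 0.42508.
Apparent dip = arctan|0.42508| = 23.0° (true dip is 25.6°, so apparent ≤ true as expected).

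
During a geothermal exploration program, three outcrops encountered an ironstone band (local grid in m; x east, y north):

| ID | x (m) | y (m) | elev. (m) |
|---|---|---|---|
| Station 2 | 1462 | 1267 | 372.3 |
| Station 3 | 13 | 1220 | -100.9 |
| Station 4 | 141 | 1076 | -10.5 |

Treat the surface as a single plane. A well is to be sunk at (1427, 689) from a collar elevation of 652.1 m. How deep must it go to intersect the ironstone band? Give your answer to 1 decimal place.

Let the plane be z = a·x + b·y + c.
Station 3−Station 2: −1449a − 47b = −473.2;  Station 4−Station 2: −1321a − 191b = −382.8.
Solving gives a = 0.337210, b = −0.328035.
Then c = 372.3 − a·1462 − b·1267 = 294.92.
At (1427, 689): z_contact = 481.20 − 226.02 + 294.92 = 550.10 m.
Depth below ground = 652.1 − 550.10 = 102.0 m.

102.0 m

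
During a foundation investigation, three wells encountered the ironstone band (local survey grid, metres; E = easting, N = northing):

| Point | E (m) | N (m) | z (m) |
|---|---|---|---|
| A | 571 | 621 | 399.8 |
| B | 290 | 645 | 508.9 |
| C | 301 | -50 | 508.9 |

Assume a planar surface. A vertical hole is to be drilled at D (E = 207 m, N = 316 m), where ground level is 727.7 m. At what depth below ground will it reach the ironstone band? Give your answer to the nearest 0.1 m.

Let the plane be z = a·E + b·N + c.
B−A: −281a + 24b = 109.1;  C−A: −270a − 671b = 109.1.
Solving gives a = −0.38878, b = −0.00615.
Then c = 399.8 − a·571 − b·621 = 625.62.
At (207, 316): z_contact = −80.48 − 1.94 + 625.62 = 543.19 m.
Depth below ground = 727.7 − 543.19 = 184.5 m.

184.5 m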